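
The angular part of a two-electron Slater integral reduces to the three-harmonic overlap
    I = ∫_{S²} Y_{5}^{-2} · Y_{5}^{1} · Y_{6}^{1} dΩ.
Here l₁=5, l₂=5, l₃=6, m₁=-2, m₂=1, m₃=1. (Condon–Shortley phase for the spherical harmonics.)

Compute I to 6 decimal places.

0.120248

Checks pass: Σm=0; 16 even; l₃=6∈[0,10].
(2·5+1)(2·5+1)(2·6+1) = 1573
Δ: 4! 6! 6! / 17! → 1/28588560
sum: t=0:+1/345600 t=1:−1/13824 t=2:+1/5184 t=3:−1/13824 t=4:+1/345600 = 7/129600
3j²(5 5 6; 0 0 0) = Δ·Π!·Σ² = 80/7293  (sign +1)
sum: t=1:−1/518400 t=2:+1/23040 t=3:−1/10368 t=4:+1/41472 = -1/32400
3j²(5 5 6; -2 1 1) = Δ·Π!·Σ² = 128/12155  (sign +1)
combine: 4πI² = 1573·80/7293·128/12155 = 2048/11271
take √, sign +1: I = 0.12024827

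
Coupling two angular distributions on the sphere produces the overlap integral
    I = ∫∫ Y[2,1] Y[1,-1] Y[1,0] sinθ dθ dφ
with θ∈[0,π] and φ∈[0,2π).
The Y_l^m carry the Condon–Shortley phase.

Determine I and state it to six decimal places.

Rules hold: Σm=0, L=4 even, 1≤1≤3.
N = 5·3·3 = 45
Δ = 2!·2!·0!/5! = 1/30
Racah Σ t=1..1: t=1:−1/1 = -1/1
⇒ 3j(2 1 1; 0 0 0)² = 2/15, sgn +1
Racah Σ t=0..0: t=0:+1/2 = 1/2
⇒ 3j(2 1 1; 1 -1 0)² = 1/10, sgn -1
4πI² = N·(3j₀)²·(3jₘ)² = 3/5
I = -1·√(0.6/4π) = -0.21850969

-0.218510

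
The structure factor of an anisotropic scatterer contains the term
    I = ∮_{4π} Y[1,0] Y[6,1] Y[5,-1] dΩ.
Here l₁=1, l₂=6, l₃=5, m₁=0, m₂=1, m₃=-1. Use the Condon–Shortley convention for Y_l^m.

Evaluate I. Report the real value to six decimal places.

m-sum 0 ✓  L=12 even ✓  5≤5≤7 ✓
Π(2lᵢ+1) = 3×13×11 = 429
triangle coeff Δ(1,6,5) = 1/858
Σ_t [1,1]: t=1:−1/14400 = -1/14400
(3j)²=6/143 [(1 6 5; 0 0 0)], sign=+1
Σ_t [1,1]: t=1:−1/17280 = -1/17280
(3j)²=35/858 [(1 6 5; 0 1 -1)], sign=-1
⇒ 4πI² = 105/143
I = (-1)√(105/143/(4π)) = -0.24172507

-0.241725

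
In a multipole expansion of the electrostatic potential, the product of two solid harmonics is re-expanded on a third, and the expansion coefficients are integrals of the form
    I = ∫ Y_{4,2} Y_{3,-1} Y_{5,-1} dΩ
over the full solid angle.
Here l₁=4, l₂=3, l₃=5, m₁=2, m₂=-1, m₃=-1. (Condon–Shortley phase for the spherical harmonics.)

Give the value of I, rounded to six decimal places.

m-sum 0 ✓  L=12 even ✓  1≤5≤7 ✓
Π(2lᵢ+1) = 9×7×11 = 693
triangle coeff Δ(4,3,5) = 1/180180
Σ_t [0,2]: t=0:+1/576 t=1:−1/144 t=2:+1/576 = -1/288
(3j)²=20/1001 [(4 3 5; 0 0 0)], sign=+1
Σ_t [0,2]: t=0:+1/384 t=1:−1/720 t=2:+1/34560 = 43/34560
(3j)²=1849/180180 [(4 3 5; 2 -1 -1)], sign=+1
⇒ 4πI² = 1849/13013
I = (+1)√(1849/13013/(4π)) = 0.10633465

0.106335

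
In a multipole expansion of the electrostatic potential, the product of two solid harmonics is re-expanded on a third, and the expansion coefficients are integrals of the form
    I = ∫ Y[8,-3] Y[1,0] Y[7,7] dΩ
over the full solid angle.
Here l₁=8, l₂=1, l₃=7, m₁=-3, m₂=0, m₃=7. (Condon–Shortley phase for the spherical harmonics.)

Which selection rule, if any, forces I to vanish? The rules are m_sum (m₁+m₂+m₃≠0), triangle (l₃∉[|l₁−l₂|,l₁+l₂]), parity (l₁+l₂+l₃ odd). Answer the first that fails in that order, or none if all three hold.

m_sum

m₁+m₂+m₃ = -3 + 0 + 7 = 4  ✗
triangle: |8−1|=7 ≤ l₃=7 ≤ 8+1=9
parity: l₁+l₂+l₃ = 16 is even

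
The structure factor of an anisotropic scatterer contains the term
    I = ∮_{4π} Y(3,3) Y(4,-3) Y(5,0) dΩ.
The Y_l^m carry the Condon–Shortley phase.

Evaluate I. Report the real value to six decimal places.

-0.098140

Rules hold: Σm=0, L=12 even, 1≤5≤7.
N = 7·9·11 = 693
Δ = 2!·4!·6!/13! = 1/180180
Racah Σ t=0..2: t=0:+1/576 t=1:−1/144 t=2:+1/576 = -1/288
⇒ 3j(3 4 5; 0 0 0)² = 20/1001, sgn +1
Racah Σ t=0..0: t=0:+1/5760 = 1/5760
⇒ 3j(3 4 5; 3 -3 0)² = 5/572, sgn -1
4πI² = N·(3j₀)²·(3jₘ)² = 225/1859
I = -1·√(0.121033/4π) = -0.09814013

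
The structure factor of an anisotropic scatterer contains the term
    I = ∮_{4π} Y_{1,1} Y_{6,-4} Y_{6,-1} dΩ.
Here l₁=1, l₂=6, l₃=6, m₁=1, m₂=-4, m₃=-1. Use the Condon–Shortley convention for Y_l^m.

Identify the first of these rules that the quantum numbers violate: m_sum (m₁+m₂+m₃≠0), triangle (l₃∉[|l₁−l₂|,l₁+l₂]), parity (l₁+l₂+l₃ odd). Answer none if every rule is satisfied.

azimuthal sum: 1 − 4 − 1 = -4  ✗
5 ≤ 6 ≤ 7 (triangle on l)
L = 1 + 6 + 6 = 13 (odd)

m_sum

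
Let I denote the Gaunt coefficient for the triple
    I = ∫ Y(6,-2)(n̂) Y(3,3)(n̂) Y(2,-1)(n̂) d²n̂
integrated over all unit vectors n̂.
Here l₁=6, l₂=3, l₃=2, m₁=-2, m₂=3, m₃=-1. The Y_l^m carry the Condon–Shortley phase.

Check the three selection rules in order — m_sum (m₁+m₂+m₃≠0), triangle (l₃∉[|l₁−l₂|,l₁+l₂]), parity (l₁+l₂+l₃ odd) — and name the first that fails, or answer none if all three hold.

triangle

m₁+m₂+m₃ = -2 + 3 − 1 = 0  ✓
triangle: |6−3|=3 ≤ l₃=2 ≤ 6+3=9  ✗
parity: l₁+l₂+l₃ = 11 is odd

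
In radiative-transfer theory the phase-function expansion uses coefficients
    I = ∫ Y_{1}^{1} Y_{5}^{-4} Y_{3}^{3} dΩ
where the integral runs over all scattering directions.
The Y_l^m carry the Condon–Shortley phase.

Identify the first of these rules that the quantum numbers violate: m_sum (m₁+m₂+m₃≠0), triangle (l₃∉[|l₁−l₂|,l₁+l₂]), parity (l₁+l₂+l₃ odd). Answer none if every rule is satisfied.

azimuthal sum: 1 − 4 + 3 = 0  ✓
4 ≤ 3 ≤ 6 (triangle on l)  ✗
L = 1 + 5 + 3 = 9 (odd)

triangle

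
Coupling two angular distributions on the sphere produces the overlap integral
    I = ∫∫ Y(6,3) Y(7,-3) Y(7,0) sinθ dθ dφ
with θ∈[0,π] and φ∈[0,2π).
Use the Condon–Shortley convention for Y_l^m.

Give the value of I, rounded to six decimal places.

m-sum 0 ✓  L=20 even ✓  1≤7≤13 ✓
Π(2lᵢ+1) = 13×15×15 = 2925
triangle coeff Δ(6,7,7) = 1/2444321880
Σ_t [0,6]: t=0:+1/2612736000 t=1:−1/20736000 t=2:+1/1658880 t=3:−1/746496 t=4:+1/1658880 t=5:−1/20736000 t=6:+1/2612736000 = -1/4354560
(3j)²=1000/138567 [(6 7 7; 0 0 0)], sign=+1
Σ_t [0,3]: t=0:+1/14929920 t=1:−1/4147200 t=2:+1/8294400 t=3:−1/130636800 = -1/16329600
(3j)²=1024/138567 [(6 7 7; 3 -3 0)], sign=+1
⇒ 4πI² = 25600000/164109517
I = (+1)√(25600000/164109517/(4π)) = 0.11141616

0.111416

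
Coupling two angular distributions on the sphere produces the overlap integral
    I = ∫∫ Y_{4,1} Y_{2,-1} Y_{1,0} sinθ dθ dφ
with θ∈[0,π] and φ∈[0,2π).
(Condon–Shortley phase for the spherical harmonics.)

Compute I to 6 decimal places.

0.000000

|4−2|≤1≤4+2 violated ⇒ I = 0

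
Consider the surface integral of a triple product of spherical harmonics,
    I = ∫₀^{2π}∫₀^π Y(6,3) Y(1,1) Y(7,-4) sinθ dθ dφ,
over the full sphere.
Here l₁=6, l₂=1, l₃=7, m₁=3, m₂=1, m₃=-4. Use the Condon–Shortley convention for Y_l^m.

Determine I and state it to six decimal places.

m-sum 0 ✓  L=14 even ✓  5≤7≤7 ✓
Π(2lᵢ+1) = 13×3×15 = 585
triangle coeff Δ(6,1,7) = 1/1365
Σ_t [0,0]: t=0:+1/518400 = 1/518400
(3j)²=7/195 [(6 1 7; 0 0 0)], sign=-1
Σ_t [0,0]: t=0:+1/4354560 = 1/4354560
(3j)²=11/273 [(6 1 7; 3 1 -4)], sign=-1
⇒ 4πI² = 11/13
I = (+1)√(11/13/(4π)) = 0.25948947

0.259489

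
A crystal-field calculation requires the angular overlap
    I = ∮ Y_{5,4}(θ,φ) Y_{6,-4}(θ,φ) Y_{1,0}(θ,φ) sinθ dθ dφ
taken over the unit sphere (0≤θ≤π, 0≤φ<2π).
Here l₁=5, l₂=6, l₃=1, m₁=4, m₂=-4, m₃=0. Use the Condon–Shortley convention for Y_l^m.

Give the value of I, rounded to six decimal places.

0.182727

Rules hold: Σm=0, L=12 even, 1≤1≤11.
N = 11·13·3 = 429
Δ = 10!·0!·2!/13! = 1/858
Racah Σ t=5..5: t=5:−1/14400 = -1/14400
⇒ 3j(5 6 1; 0 0 0)² = 6/143, sgn +1
Racah Σ t=1..1: t=1:−1/362880 = -1/362880
⇒ 3j(5 6 1; 4 -4 0)² = 10/429, sgn +1
4πI² = N·(3j₀)²·(3jₘ)² = 60/143
I = +1·√(0.41958/4π) = 0.18272698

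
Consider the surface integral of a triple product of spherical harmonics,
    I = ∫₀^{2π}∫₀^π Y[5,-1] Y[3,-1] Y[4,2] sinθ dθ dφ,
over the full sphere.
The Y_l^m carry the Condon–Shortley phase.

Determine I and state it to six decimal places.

0.106335

Checks pass: Σm=0; 12 even; l₃=4∈[2,8].
(2·5+1)(2·3+1)(2·4+1) = 693
Δ: 4! 6! 2! / 13! → 1/180180
sum: t=1:−1/576 t=2:+1/144 t=3:−1/576 = 1/288
3j²(5 3 4; 0 0 0) = Δ·Π!·Σ² = 20/1001  (sign +1)
sum: t=0:+1/34560 t=1:−1/720 t=2:+1/384 = 43/34560
3j²(5 3 4; -1 -1 2) = Δ·Π!·Σ² = 1849/180180  (sign +1)
combine: 4πI² = 693·20/1001·1849/180180 = 1849/13013
take √, sign +1: I = 0.10633465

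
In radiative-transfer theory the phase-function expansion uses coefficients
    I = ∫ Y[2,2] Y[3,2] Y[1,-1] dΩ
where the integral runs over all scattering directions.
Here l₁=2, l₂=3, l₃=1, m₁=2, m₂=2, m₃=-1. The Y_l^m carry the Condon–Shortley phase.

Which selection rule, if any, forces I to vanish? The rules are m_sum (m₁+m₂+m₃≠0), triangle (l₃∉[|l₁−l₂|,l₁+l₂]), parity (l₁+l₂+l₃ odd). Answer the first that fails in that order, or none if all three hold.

Σmᵢ = 3  ✗
l₃∈[|l₁−l₂|,l₁+l₂]=[1,5], have l₃=1
Σlᵢ = 6 ⇒ even

m_sum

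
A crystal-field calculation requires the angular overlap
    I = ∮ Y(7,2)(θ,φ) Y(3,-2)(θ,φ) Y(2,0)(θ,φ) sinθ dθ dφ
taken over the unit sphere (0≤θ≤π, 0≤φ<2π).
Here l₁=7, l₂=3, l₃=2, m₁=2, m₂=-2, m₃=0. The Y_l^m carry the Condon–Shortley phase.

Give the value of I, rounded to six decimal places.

0.000000

triangle: need 4≤l₃≤10, have 2; I=0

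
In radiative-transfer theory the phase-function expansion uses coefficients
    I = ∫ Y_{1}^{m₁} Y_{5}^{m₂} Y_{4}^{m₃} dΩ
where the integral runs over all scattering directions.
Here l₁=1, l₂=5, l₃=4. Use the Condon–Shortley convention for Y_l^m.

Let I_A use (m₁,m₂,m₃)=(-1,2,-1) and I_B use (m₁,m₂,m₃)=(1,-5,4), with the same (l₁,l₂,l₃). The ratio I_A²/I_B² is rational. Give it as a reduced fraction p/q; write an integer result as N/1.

Same 1,5,4: normalisation and zero-m 3j drop out of the ratio.
A: Δ: 2! 0! 8! / 11! → 1/495; sum: t=2:+1/1440 = 1/1440; 3j²(1 5 4; -1 2 -1) = Δ·Π!·Σ² = 7/165  (sign -1)
B: Δ: 2! 0! 8! / 11! → 1/495; sum: t=0:+1/80640 = 1/80640; 3j²(1 5 4; 1 -5 4) = Δ·Π!·Σ² = 1/11  (sign +1)
I_A²/I_B² = (7/165)/(1/11) = 7/15

7/15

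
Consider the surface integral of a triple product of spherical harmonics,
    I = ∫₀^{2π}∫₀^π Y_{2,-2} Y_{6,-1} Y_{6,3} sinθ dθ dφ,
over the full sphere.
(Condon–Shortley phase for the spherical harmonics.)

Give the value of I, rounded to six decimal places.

0.177674

m-sum 0 ✓  L=14 even ✓  4≤6≤8 ✓
Π(2lᵢ+1) = 5×13×13 = 845
triangle coeff Δ(2,6,6) = 1/90090
Σ_t [0,2]: t=0:+1/69120 t=1:−1/14400 t=2:+1/69120 = -7/172800
(3j)²=14/715 [(2 6 6; 0 0 0)], sign=-1
Σ_t [2,2]: t=2:+1/120960 = 1/120960
(3j)²=24/1001 [(2 6 6; -2 -1 3)], sign=-1
⇒ 4πI² = 48/121
I = (+1)√(48/121/(4π)) = 0.17767364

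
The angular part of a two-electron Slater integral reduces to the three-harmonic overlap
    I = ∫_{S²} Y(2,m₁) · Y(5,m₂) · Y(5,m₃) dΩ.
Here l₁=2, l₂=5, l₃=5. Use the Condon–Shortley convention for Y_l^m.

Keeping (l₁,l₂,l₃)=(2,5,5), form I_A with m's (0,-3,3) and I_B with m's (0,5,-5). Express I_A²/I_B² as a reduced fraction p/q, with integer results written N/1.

1/225

Shared (l₁,l₂,l₃)=(2,5,5): N and (l;000)² cancel in I_A²/I_B².
A: Δ = 2!·2!·8!/13! = 1/38610; Racah Σ t=0..2: t=0:+1/5760 t=1:−1/5040 t=2:+1/161280 = -1/53760; ⇒ 3j(2 5 5; 0 -3 3)² = 1/4290, sgn -1
B: Δ = 2!·2!·8!/13! = 1/38610; Racah Σ t=2..2: t=2:+1/161280 = 1/161280; ⇒ 3j(2 5 5; 0 5 -5)² = 15/286, sgn +1
I_A²/I_B² = (1/4290)/(15/286) = 1/225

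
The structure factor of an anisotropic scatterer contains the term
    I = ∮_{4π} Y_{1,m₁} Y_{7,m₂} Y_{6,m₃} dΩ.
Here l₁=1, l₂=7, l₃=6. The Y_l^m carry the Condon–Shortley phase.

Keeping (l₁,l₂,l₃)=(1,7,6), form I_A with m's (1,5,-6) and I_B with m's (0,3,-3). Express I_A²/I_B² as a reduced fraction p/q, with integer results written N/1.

1/40

Same 1,7,6: normalisation and zero-m 3j drop out of the ratio.
A: Δ: 2! 0! 12! / 15! → 1/1365; sum: t=0:+1/958003200 = 1/958003200; 3j²(1 7 6; 1 5 -6) = Δ·Π!·Σ² = 1/1365  (sign +1)
B: Δ: 2! 0! 12! / 15! → 1/1365; sum: t=1:−1/2177280 = -1/2177280; 3j²(1 7 6; 0 3 -3) = Δ·Π!·Σ² = 8/273  (sign +1)
I_A²/I_B² = (1/1365)/(8/273) = 1/40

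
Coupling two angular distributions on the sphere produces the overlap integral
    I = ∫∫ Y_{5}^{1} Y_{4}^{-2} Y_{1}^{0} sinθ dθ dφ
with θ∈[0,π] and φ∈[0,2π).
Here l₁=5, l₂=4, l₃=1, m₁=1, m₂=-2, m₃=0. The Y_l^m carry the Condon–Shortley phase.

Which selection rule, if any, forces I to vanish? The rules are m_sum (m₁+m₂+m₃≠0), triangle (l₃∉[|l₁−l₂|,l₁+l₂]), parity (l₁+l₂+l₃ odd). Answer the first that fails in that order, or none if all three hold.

m_sum

azimuthal sum: 1 − 2 + 0 = -1  ✗
1 ≤ 1 ≤ 9 (triangle on l)
L = 5 + 4 + 1 = 10 (even)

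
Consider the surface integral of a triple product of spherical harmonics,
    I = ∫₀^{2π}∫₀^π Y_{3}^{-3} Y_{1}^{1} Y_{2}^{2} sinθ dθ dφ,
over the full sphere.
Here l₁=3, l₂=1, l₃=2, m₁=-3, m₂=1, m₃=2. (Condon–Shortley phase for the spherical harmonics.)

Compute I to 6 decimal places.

-0.319865

Rules hold: Σm=0, L=6 even, 2≤2≤4.
N = 7·3·5 = 105
Δ = 2!·4!·0!/7! = 1/105
Racah Σ t=1..1: t=1:−1/4 = -1/4
⇒ 3j(3 1 2; 0 0 0)² = 3/35, sgn -1
Racah Σ t=2..2: t=2:+1/48 = 1/48
⇒ 3j(3 1 2; -3 1 2)² = 1/7, sgn +1
4πI² = N·(3j₀)²·(3jₘ)² = 9/7
I = -1·√(1.28571/4π) = -0.31986543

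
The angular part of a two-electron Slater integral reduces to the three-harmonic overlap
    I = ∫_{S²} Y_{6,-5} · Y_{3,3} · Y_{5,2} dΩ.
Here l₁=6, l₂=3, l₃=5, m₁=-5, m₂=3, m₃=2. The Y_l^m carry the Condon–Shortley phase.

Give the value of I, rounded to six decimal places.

0.169016

Rules hold: Σm=0, L=14 even, 3≤5≤9.
N = 13·7·11 = 1001
Δ = 4!·8!·2!/15! = 1/675675
Racah Σ t=1..3: t=1:−1/8640 t=2:+1/2304 t=3:−1/8640 = 7/34560
⇒ 3j(6 3 5; 0 0 0)² = 7/429, sgn -1
Racah Σ t=4..4: t=4:+1/241920 = 1/241920
⇒ 3j(6 3 5; -5 3 2)² = 2/91, sgn -1
4πI² = N·(3j₀)²·(3jₘ)² = 14/39
I = +1·√(0.358974/4π) = 0.16901560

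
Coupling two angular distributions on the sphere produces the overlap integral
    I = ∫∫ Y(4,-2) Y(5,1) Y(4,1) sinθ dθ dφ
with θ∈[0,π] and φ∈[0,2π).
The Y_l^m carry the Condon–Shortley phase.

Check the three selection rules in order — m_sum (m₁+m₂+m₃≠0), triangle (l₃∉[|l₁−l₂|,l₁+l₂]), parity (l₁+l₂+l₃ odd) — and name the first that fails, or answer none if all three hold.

parity

m₁+m₂+m₃ = -2 + 1 + 1 = 0  ✓
triangle: |4−5|=1 ≤ l₃=4 ≤ 4+5=9  ✓
parity: l₁+l₂+l₃ = 13 is odd  ✗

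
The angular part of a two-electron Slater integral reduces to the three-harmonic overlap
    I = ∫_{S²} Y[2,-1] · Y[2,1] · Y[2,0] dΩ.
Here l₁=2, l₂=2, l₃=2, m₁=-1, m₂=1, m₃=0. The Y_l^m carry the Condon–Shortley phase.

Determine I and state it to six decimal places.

m-sum 0 ✓  L=6 even ✓  0≤2≤4 ✓
Π(2lᵢ+1) = 5×5×5 = 125
triangle coeff Δ(2,2,2) = 1/630
Σ_t [0,2]: t=0:+1/8 t=1:−1/1 t=2:+1/8 = -3/4
(3j)²=2/35 [(2 2 2; 0 0 0)], sign=-1
Σ_t [1,2]: t=1:−1/4 t=2:+1/2 = 1/4
(3j)²=1/70 [(2 2 2; -1 1 0)], sign=+1
⇒ 4πI² = 5/49
I = (-1)√(5/49/(4π)) = -0.09011188

-0.090112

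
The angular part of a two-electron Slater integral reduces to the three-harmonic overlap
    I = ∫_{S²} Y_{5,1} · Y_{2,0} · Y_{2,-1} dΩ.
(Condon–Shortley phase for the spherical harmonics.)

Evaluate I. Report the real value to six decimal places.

0.000000

l₃=2 ∉ [3,7] — triangle fails ⇒ I = 0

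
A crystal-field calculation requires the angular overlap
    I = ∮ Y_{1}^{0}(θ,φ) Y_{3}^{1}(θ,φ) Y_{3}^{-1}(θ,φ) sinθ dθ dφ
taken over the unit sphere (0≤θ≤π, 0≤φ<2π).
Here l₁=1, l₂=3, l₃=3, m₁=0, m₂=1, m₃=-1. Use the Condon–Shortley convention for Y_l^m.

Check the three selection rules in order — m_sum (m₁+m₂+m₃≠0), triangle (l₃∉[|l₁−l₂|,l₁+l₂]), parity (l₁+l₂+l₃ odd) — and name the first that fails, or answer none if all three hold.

parity

azimuthal sum: 0 + 1 − 1 = 0  ✓
2 ≤ 3 ≤ 4 (triangle on l)  ✓
L = 1 + 3 + 3 = 7 (odd)  ✗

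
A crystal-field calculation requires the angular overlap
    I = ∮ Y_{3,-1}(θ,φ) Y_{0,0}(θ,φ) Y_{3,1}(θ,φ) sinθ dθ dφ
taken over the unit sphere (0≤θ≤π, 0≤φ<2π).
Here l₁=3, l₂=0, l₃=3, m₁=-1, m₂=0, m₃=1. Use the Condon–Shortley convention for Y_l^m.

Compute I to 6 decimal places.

-0.282095

m-sum 0 ✓  L=6 even ✓  3≤3≤3 ✓
Π(2lᵢ+1) = 7×1×7 = 49
triangle coeff Δ(3,0,3) = 1/7
Σ_t [0,0]: t=0:+1/36 = 1/36
(3j)²=1/7 [(3 0 3; 0 0 0)], sign=-1
Σ_t [0,0]: t=0:+1/48 = 1/48
(3j)²=1/7 [(3 0 3; -1 0 1)], sign=+1
⇒ 4πI² = 1/1
I = (-1)√(1/1/(4π)) = -0.28209479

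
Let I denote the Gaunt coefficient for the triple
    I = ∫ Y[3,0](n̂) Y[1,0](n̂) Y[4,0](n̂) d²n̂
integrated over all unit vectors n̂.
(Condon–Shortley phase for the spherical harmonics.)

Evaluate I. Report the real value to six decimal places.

m-sum 0 ✓  L=8 even ✓  2≤4≤4 ✓
Π(2lᵢ+1) = 7×3×9 = 189
triangle coeff Δ(3,1,4) = 1/252
Σ_t [0,0]: t=0:+1/36 = 1/36
(3j)²=4/63 [(3 1 4; 0 0 0)], sign=+1
(m-triple is (0,0,0) — same symbol as above.)
⇒ 4πI² = 16/21
I = (+1)√(16/21/(4π)) = 0.24623252

0.246233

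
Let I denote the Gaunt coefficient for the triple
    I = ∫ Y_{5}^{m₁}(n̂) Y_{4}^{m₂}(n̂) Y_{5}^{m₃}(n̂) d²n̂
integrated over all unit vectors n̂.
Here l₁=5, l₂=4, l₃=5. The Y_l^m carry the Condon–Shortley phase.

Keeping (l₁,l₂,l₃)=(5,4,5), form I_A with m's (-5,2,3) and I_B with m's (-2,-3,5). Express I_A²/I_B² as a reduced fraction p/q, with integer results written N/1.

Same 5,4,5: normalisation and zero-m 3j drop out of the ratio.
A: Δ: 4! 6! 4! / 15! → 1/3153150; sum: t=4:+1/69120 = 1/69120; 3j²(5 4 5; -5 2 3) = Δ·Π!·Σ² = 4/143  (sign +1)
B: Δ: 4! 6! 4! / 15! → 1/3153150; sum: t=1:−1/103680 = -1/103680; 3j²(5 4 5; -2 -3 5) = Δ·Π!·Σ² = 7/429  (sign -1)
I_A²/I_B² = (4/143)/(7/429) = 12/7

12/7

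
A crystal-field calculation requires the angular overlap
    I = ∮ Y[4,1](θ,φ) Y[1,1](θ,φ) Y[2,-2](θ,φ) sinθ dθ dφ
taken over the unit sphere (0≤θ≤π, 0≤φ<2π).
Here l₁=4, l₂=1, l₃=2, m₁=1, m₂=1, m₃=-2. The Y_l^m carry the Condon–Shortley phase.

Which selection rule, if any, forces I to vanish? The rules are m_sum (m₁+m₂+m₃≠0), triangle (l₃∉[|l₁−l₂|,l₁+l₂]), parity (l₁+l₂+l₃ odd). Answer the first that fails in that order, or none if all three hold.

triangle

azimuthal sum: 1 + 1 − 2 = 0  ✓
3 ≤ 2 ≤ 5 (triangle on l)  ✗
L = 4 + 1 + 2 = 7 (odd)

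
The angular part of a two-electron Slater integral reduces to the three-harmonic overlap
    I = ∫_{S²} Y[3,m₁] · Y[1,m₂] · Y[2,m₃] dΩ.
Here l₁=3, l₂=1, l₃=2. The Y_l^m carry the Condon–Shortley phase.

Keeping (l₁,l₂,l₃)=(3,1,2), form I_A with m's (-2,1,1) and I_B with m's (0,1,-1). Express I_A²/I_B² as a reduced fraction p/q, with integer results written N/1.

Same 3,1,2: normalisation and zero-m 3j drop out of the ratio.
A: Δ: 2! 4! 0! / 7! → 1/105; sum: t=2:+1/12 = 1/12; 3j²(3 1 2; -2 1 1) = Δ·Π!·Σ² = 2/21  (sign -1)
B: Δ: 2! 4! 0! / 7! → 1/105; sum: t=2:+1/12 = 1/12; 3j²(3 1 2; 0 1 -1) = Δ·Π!·Σ² = 1/35  (sign -1)
I_A²/I_B² = (2/21)/(1/35) = 10/3

10/3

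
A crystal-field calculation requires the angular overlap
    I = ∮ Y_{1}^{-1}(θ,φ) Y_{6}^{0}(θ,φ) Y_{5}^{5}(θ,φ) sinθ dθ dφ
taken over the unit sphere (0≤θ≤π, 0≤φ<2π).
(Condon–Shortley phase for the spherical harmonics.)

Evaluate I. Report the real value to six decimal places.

m-sum = -1 + 0 + 5 = 4 ≠ 0 ⇒ I = 0

0.000000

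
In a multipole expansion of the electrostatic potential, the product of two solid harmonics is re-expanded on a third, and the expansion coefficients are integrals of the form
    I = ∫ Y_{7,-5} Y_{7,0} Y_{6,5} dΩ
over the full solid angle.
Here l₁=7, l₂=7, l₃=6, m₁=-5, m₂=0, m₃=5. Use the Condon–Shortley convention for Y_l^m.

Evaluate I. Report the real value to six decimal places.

Checks pass: Σm=0; 20 even; l₃=6∈[0,14].
(2·7+1)(2·7+1)(2·6+1) = 2925
Δ: 8! 6! 6! / 21! → 1/2444321880
sum: t=1:−1/2612736000 t=2:+1/20736000 t=3:−1/1658880 t=4:+1/746496 t=5:−1/1658880 t=6:+1/20736000 t=7:−1/2612736000 = 1/4354560
3j²(7 7 6; 0 0 0) = Δ·Π!·Σ² = 1000/138567  (sign +1)
sum: t=6:+1/124416000 t=7:−1/435456000 = 1/174182400
3j²(7 7 6; -5 0 5) = Δ·Π!·Σ² = 55/4199  (sign -1)
combine: 4πI² = 2925·1000/138567·55/4199 = 375000/1356277
take √, sign -1: I = -0.14833256

-0.148333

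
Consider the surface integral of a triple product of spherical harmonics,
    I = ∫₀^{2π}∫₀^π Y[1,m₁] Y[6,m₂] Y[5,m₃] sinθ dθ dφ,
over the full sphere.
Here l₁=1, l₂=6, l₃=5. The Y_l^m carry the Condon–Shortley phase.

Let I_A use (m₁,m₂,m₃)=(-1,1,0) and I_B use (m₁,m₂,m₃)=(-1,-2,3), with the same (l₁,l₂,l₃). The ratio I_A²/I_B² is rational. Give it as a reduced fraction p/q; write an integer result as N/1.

7/2

Shared (l₁,l₂,l₃)=(1,6,5): N and (l;000)² cancel in I_A²/I_B².
A: Δ = 2!·0!·10!/13! = 1/858; Racah Σ t=2..2: t=2:+1/28800 = 1/28800; ⇒ 3j(1 6 5; -1 1 0)² = 7/286, sgn -1
B: Δ = 2!·0!·10!/13! = 1/858; Racah Σ t=2..2: t=2:+1/161280 = 1/161280; ⇒ 3j(1 6 5; -1 -2 3)² = 1/143, sgn +1
I_A²/I_B² = (7/286)/(1/143) = 7/2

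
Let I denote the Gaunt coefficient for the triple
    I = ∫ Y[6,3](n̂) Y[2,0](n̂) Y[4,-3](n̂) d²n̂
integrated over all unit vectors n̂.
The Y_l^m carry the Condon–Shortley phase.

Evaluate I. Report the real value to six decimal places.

Checks pass: Σm=0; 12 even; l₃=4∈[4,8].
(2·6+1)(2·2+1)(2·4+1) = 585
Δ: 4! 8! 0! / 13! → 1/6435
sum: t=2:+1/2304 = 1/2304
3j²(6 2 4; 0 0 0) = Δ·Π!·Σ² = 5/143  (sign +1)
sum: t=2:+1/20160 = 1/20160
3j²(6 2 4; 3 0 -3) = Δ·Π!·Σ² = 12/715  (sign -1)
combine: 4πI² = 585·5/143·12/715 = 540/1573
take √, sign -1: I = -0.16528277

-0.165283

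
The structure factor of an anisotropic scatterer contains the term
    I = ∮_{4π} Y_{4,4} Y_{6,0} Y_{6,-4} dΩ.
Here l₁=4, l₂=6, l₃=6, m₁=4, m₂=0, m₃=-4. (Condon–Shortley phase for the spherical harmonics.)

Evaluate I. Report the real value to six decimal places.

m-sum 0 ✓  L=16 even ✓  2≤6≤10 ✓
Π(2lᵢ+1) = 9×13×13 = 1521
triangle coeff Δ(4,6,6) = 1/15315300
Σ_t [0,4]: t=0:+1/829440 t=1:−1/25920 t=2:+1/9216 t=3:−1/25920 t=4:+1/829440 = 7/207360
(3j)²=28/2431 [(4 6 6; 0 0 0)], sign=+1
Σ_t [0,0]: t=0:+1/829440 = 1/829440
(3j)²=35/2431 [(4 6 6; 4 0 -4)], sign=+1
⇒ 4πI² = 8820/34969
I = (+1)√(8820/34969/(4π)) = 0.14167322

0.141673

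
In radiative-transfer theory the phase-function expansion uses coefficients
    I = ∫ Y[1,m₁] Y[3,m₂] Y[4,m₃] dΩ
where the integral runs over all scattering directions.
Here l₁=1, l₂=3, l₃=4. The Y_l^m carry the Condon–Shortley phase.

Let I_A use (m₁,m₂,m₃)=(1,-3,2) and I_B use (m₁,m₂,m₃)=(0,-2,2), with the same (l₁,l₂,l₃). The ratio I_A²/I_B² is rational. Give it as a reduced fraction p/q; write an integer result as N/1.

1/12

Shared (l₁,l₂,l₃)=(1,3,4): N and (l;000)² cancel in I_A²/I_B².
A: Δ = 0!·2!·6!/9! = 1/252; Racah Σ t=0..0: t=0:+1/1440 = 1/1440; ⇒ 3j(1 3 4; 1 -3 2)² = 1/252, sgn +1
B: Δ = 0!·2!·6!/9! = 1/252; Racah Σ t=0..0: t=0:+1/120 = 1/120; ⇒ 3j(1 3 4; 0 -2 2)² = 1/21, sgn +1
I_A²/I_B² = (1/252)/(1/21) = 1/12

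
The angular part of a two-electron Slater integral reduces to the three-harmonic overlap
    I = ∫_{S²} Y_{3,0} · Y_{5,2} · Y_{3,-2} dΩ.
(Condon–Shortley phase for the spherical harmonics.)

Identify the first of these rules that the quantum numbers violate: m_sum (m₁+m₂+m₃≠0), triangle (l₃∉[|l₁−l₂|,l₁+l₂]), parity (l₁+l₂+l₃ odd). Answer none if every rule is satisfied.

parity

Σmᵢ = 0  ✓
l₃∈[|l₁−l₂|,l₁+l₂]=[2,8], have l₃=3  ✓
Σlᵢ = 11 ⇒ odd  ✗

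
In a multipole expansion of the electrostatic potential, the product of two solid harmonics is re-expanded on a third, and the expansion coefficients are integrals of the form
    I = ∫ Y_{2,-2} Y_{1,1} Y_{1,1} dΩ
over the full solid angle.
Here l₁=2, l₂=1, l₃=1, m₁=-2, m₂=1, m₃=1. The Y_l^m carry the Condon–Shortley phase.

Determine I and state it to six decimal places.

Checks pass: Σm=0; 4 even; l₃=1∈[1,3].
(2·2+1)(2·1+1)(2·1+1) = 45
Δ: 2! 2! 0! / 5! → 1/30
sum: t=1:−1/1 = -1/1
3j²(2 1 1; 0 0 0) = Δ·Π!·Σ² = 2/15  (sign +1)
sum: t=2:+1/4 = 1/4
3j²(2 1 1; -2 1 1) = Δ·Π!·Σ² = 1/5  (sign +1)
combine: 4πI² = 45·2/15·1/5 = 6/5
take √, sign +1: I = 0.30901936

0.309019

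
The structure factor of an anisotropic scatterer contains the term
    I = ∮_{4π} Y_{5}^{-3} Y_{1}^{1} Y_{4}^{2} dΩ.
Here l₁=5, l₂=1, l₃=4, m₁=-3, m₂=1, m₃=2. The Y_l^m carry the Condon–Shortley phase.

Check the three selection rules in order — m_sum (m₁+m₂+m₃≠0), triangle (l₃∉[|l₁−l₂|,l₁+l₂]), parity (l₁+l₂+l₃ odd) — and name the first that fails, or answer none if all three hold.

m₁+m₂+m₃ = -3 + 1 + 2 = 0  ✓
triangle: |5−1|=4 ≤ l₃=4 ≤ 5+1=6  ✓
parity: l₁+l₂+l₃ = 10 is even  ✓

none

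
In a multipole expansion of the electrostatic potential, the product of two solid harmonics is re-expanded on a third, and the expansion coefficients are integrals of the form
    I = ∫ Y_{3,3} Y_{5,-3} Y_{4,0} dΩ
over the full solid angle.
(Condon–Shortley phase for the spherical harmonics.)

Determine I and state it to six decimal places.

0.196280

Rules hold: Σm=0, L=12 even, 2≤4≤8.
N = 7·11·9 = 693
Δ = 4!·2!·6!/13! = 1/180180
Racah Σ t=1..3: t=1:−1/576 t=2:+1/144 t=3:−1/576 = 1/288
⇒ 3j(3 5 4; 0 0 0)² = 20/1001, sgn +1
Racah Σ t=0..0: t=0:+1/2304 = 1/2304
⇒ 3j(3 5 4; 3 -3 0)² = 5/143, sgn +1
4πI² = N·(3j₀)²·(3jₘ)² = 900/1859
I = +1·√(0.484131/4π) = 0.19628026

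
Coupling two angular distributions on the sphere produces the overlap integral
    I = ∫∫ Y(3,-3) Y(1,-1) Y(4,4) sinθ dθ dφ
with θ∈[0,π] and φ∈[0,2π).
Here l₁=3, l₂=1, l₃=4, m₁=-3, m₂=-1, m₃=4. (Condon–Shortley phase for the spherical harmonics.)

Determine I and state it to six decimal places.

0.325735

Rules hold: Σm=0, L=8 even, 2≤4≤4.
N = 7·3·9 = 189
Δ = 0!·6!·2!/9! = 1/252
Racah Σ t=0..0: t=0:+1/36 = 1/36
⇒ 3j(3 1 4; 0 0 0)² = 4/63, sgn +1
Racah Σ t=0..0: t=0:+1/1440 = 1/1440
⇒ 3j(3 1 4; -3 -1 4)² = 1/9, sgn +1
4πI² = N·(3j₀)²·(3jₘ)² = 4/3
I = +1·√(1.33333/4π) = 0.32573501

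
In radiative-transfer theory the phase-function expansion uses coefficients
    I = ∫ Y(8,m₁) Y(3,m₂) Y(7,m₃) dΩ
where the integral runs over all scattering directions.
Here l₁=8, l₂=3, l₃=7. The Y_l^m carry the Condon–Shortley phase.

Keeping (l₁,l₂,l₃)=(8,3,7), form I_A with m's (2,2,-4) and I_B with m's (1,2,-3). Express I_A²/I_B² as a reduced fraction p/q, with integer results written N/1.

Shared (l₁,l₂,l₃)=(8,3,7): N and (l;000)² cancel in I_A²/I_B².
A: Δ = 4!·12!·2!/19! = 1/5290740; Racah Σ t=3..4: t=3:−1/26127360 t=4:+1/174182400 = -17/522547200; ⇒ 3j(8 3 7; 2 2 -4)² = 935/62244, sgn +1
B: Δ = 4!·12!·2!/19! = 1/5290740; Racah Σ t=3..4: t=3:−1/11612160 t=4:+1/52254720 = -1/14929920; ⇒ 3j(8 3 7; 1 2 -3)² = 1225/75582, sgn -1
I_A²/I_B² = (935/62244)/(1225/75582) = 3179/3430

3179/3430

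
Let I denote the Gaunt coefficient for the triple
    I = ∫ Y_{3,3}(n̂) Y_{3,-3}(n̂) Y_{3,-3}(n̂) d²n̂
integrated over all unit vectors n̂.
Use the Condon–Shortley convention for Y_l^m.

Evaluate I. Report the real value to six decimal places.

0.000000

3 − 3 − 3 = -3 ≠ 0: azimuthal integral kills it; I = 0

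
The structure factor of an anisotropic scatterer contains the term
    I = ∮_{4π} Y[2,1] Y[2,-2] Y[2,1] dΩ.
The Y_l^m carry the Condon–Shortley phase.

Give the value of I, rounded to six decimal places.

m-sum 0 ✓  L=6 even ✓  0≤2≤4 ✓
Π(2lᵢ+1) = 5×5×5 = 125
triangle coeff Δ(2,2,2) = 1/630
Σ_t [0,2]: t=0:+1/8 t=1:−1/1 t=2:+1/8 = -3/4
(3j)²=2/35 [(2 2 2; 0 0 0)], sign=-1
Σ_t [0,0]: t=0:+1/4 = 1/4
(3j)²=3/35 [(2 2 2; 1 -2 1)], sign=-1
⇒ 4πI² = 30/49
I = (+1)√(30/49/(4π)) = 0.22072812

0.220728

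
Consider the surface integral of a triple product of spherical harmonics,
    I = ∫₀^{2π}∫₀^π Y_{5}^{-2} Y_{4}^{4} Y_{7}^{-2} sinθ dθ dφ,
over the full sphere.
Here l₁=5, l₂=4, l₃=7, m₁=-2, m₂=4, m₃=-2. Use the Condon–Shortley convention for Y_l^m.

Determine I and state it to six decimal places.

-0.110423

Rules hold: Σm=0, L=16 even, 1≤7≤9.
N = 11·9·15 = 1485
Δ = 2!·8!·6!/17! = 1/6126120
Racah Σ t=0..2: t=0:+1/69120 t=1:−1/20736 t=2:+1/69120 = -1/51840
⇒ 3j(5 4 7; 0 0 0)² = 280/21879, sgn +1
Racah Σ t=2..2: t=2:+1/1036800 = 1/1036800
⇒ 3j(5 4 7; -2 4 -2)² = 98/12155, sgn -1
4πI² = N·(3j₀)²·(3jₘ)² = 82320/537251
I = -1·√(0.153224/4π) = -0.11042290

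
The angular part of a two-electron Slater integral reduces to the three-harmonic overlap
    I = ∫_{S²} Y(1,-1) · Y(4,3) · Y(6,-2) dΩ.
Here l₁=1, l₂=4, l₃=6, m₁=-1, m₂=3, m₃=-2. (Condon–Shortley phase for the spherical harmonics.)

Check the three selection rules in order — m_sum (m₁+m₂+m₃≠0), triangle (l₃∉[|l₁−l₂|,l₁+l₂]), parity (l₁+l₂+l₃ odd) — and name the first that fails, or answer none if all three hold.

triangle

Σmᵢ = 0  ✓
l₃∈[|l₁−l₂|,l₁+l₂]=[3,5], have l₃=6  ✗
Σlᵢ = 11 ⇒ odd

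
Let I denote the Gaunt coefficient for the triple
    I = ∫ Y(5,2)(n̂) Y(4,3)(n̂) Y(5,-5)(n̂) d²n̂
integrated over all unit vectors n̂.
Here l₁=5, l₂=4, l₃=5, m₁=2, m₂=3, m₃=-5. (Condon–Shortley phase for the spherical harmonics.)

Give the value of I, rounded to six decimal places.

Checks pass: Σm=0; 14 even; l₃=5∈[1,9].
(2·5+1)(2·4+1)(2·5+1) = 1089
Δ: 4! 6! 4! / 15! → 1/3153150
sum: t=0:+1/69120 t=1:−1/1728 t=2:+1/576 t=3:−1/1728 t=4:+1/69120 = 7/11520
3j²(5 4 5; 0 0 0) = Δ·Π!·Σ² = 2/143  (sign -1)
sum: t=3:−1/103680 = -1/103680
3j²(5 4 5; 2 3 -5) = Δ·Π!·Σ² = 7/429  (sign -1)
combine: 4πI² = 1089·2/143·7/429 = 42/169
take √, sign +1: I = 0.14062948

0.140629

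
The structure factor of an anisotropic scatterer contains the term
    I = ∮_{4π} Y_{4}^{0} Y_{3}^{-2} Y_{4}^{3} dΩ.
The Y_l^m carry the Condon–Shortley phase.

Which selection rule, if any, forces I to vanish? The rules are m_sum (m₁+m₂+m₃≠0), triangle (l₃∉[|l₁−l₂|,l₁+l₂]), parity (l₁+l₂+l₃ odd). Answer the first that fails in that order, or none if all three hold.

m_sum

Σmᵢ = 1  ✗
l₃∈[|l₁−l₂|,l₁+l₂]=[1,7], have l₃=4
Σlᵢ = 11 ⇒ odd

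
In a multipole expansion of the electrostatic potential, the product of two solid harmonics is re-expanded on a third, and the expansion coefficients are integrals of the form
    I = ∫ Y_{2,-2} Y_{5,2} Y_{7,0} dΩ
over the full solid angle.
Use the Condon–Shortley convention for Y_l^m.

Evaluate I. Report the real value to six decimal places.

0.067042

Checks pass: Σm=0; 14 even; l₃=7∈[3,7].
(2·2+1)(2·5+1)(2·7+1) = 825
Δ: 0! 4! 10! / 15! → 1/15015
sum: t=0:+1/57600 = 1/57600
3j²(2 5 7; 0 0 0) = Δ·Π!·Σ² = 21/715  (sign -1)
sum: t=0:+1/725760 = 1/725760
3j²(2 5 7; -2 2 0) = Δ·Π!·Σ² = 1/429  (sign -1)
combine: 4πI² = 825·21/715·1/429 = 105/1859
take √, sign +1: I = 0.06704247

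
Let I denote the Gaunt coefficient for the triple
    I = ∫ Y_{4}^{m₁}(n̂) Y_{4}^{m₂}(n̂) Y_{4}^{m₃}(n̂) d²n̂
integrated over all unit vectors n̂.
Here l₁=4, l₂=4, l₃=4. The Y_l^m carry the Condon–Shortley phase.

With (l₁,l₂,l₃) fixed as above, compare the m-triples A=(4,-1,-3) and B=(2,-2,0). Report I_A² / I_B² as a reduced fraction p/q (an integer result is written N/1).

490/121

Same 4,4,4: normalisation and zero-m 3j drop out of the ratio.
A: Δ: 4! 4! 4! / 13! → 1/450450; sum: t=0:+1/3456 = 1/3456; 3j²(4 4 4; 4 -1 -3) = Δ·Π!·Σ² = 35/1287  (sign -1)
B: Δ: 4! 4! 4! / 13! → 1/450450; sum: t=0:+1/384 t=1:−1/216 t=2:+1/2304 = -11/6912; 3j²(4 4 4; 2 -2 0) = Δ·Π!·Σ² = 11/1638  (sign -1)
I_A²/I_B² = (35/1287)/(11/1638) = 490/121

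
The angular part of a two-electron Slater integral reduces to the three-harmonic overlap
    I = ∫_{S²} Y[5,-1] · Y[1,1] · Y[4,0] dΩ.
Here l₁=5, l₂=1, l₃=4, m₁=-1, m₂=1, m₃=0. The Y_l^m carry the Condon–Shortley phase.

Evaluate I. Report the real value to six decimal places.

-0.190188

Rules hold: Σm=0, L=10 even, 4≤4≤6.
N = 11·3·9 = 297
Δ = 2!·8!·0!/11! = 1/495
Racah Σ t=1..1: t=1:−1/576 = -1/576
⇒ 3j(5 1 4; 0 0 0)² = 5/99, sgn -1
Racah Σ t=2..2: t=2:+1/1152 = 1/1152
⇒ 3j(5 1 4; -1 1 0)² = 1/33, sgn +1
4πI² = N·(3j₀)²·(3jₘ)² = 5/11
I = -1·√(0.454545/4π) = -0.19018827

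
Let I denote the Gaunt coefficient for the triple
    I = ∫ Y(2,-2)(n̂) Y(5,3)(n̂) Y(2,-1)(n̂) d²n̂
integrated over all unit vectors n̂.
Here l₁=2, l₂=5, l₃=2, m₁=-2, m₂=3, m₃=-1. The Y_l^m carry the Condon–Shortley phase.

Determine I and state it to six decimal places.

triangle: need 3≤l₃≤7, have 2; I=0

0.000000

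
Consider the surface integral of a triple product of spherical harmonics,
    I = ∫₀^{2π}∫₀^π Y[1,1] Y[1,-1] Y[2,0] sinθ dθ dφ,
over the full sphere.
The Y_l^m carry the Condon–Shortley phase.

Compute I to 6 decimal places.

0.126157

Rules hold: Σm=0, L=4 even, 0≤2≤2.
N = 3·3·5 = 45
Δ = 0!·2!·2!/5! = 1/30
Racah Σ t=0..0: t=0:+1/1 = 1/1
⇒ 3j(1 1 2; 0 0 0)² = 2/15, sgn +1
Racah Σ t=0..0: t=0:+1/4 = 1/4
⇒ 3j(1 1 2; 1 -1 0)² = 1/30, sgn +1
4πI² = N·(3j₀)²·(3jₘ)² = 1/5
I = +1·√(0.2/4π) = 0.12615663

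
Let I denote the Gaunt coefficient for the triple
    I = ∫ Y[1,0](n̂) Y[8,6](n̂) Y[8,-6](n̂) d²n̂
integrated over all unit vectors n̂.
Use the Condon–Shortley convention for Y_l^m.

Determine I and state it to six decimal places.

L=17 odd ⇒ parity kills the (l;000) factor ⇒ I = 0

0.000000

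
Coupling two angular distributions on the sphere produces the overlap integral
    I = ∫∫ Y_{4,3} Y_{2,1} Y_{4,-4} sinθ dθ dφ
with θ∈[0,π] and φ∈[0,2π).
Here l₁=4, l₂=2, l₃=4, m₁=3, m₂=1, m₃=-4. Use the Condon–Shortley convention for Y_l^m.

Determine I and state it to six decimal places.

Checks pass: Σm=0; 10 even; l₃=4∈[2,6].
(2·4+1)(2·2+1)(2·4+1) = 405
Δ: 2! 6! 2! / 11! → 1/13860
sum: t=0:+1/192 t=1:−1/36 t=2:+1/192 = -5/288
3j²(4 2 4; 0 0 0) = Δ·Π!·Σ² = 20/693  (sign -1)
sum: t=1:−1/1440 = -1/1440
3j²(4 2 4; 3 1 -4) = Δ·Π!·Σ² = 7/165  (sign -1)
combine: 4πI² = 405·20/693·7/165 = 60/121
take √, sign +1: I = 0.19864517

0.198645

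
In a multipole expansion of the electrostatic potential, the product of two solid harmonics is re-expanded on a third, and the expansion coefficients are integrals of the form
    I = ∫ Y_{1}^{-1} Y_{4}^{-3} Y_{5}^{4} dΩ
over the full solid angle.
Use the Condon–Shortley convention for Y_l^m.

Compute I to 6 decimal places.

0.294638

m-sum 0 ✓  L=10 even ✓  3≤5≤5 ✓
Π(2lᵢ+1) = 3×9×11 = 297
triangle coeff Δ(1,4,5) = 1/495
Σ_t [0,0]: t=0:+1/576 = 1/576
(3j)²=5/99 [(1 4 5; 0 0 0)], sign=-1
Σ_t [0,0]: t=0:+1/10080 = 1/10080
(3j)²=4/55 [(1 4 5; -1 -3 4)], sign=-1
⇒ 4πI² = 12/11
I = (+1)√(12/11/(4π)) = 0.29463840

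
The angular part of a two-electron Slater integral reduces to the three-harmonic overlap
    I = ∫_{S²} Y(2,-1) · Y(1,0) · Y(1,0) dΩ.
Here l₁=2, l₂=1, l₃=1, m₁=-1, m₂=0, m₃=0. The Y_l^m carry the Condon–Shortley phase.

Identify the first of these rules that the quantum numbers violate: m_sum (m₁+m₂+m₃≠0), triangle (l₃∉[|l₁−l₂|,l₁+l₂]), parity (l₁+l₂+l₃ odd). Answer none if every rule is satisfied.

m_sum

Σmᵢ = -1  ✗
l₃∈[|l₁−l₂|,l₁+l₂]=[1,3], have l₃=1
Σlᵢ = 4 ⇒ even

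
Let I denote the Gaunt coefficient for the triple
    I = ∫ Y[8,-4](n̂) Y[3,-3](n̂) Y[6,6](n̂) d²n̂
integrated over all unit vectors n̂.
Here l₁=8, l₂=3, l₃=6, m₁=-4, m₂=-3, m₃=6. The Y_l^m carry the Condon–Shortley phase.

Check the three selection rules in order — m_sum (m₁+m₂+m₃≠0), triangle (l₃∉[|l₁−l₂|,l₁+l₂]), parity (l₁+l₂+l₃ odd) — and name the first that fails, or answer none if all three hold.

m₁+m₂+m₃ = -4 − 3 + 6 = -1  ✗
triangle: |8−3|=5 ≤ l₃=6 ≤ 8+3=11
parity: l₁+l₂+l₃ = 17 is odd

m_sum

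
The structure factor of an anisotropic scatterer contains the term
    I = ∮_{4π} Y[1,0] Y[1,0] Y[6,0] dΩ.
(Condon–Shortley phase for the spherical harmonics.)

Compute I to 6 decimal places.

|1−1|≤6≤1+1 violated ⇒ I = 0

0.000000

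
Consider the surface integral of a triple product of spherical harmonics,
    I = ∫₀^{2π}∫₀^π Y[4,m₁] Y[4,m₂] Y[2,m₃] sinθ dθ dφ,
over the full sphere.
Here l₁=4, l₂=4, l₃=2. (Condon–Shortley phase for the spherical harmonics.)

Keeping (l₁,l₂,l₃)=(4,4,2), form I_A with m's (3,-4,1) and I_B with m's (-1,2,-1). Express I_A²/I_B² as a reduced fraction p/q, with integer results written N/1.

l's match ⇒ only the (l;m) 3-j factors differ between A and B.
A: triangle coeff Δ(4,4,2) = 1/13860; Σ_t [0,0]: t=0:+1/1440 = 1/1440; (3j)²=7/165 [(4 4 2; 3 -4 1)], sign=-1
B: triangle coeff Δ(4,4,2) = 1/13860; Σ_t [4,5]: t=4:+1/96 t=5:−1/240 = 1/160; (3j)²=27/1540 [(4 4 2; -1 2 -1)], sign=-1
I_A²/I_B² = (7/165)/(27/1540) = 196/81

196/81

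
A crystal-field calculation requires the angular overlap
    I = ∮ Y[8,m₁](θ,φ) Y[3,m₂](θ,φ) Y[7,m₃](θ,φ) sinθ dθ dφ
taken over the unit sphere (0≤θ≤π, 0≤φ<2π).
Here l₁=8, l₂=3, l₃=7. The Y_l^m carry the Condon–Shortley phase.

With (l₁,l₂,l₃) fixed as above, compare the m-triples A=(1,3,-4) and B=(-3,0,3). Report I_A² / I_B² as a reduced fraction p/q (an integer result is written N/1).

l's match ⇒ only the (l;m) 3-j factors differ between A and B.
A: triangle coeff Δ(8,3,7) = 1/5290740; Σ_t [4,4]: t=4:+1/104509440 = 1/104509440; (3j)²=275/50388 [(8 3 7; 1 3 -4)], sign=-1
B: triangle coeff Δ(8,3,7) = 1/5290740; Σ_t [1,3]: t=1:−1/87091200 t=2:+1/8709120 t=3:−1/11612160 = 1/58060800; (3j)²=99/117572 [(8 3 7; -3 0 3)], sign=+1
I_A²/I_B² = (275/50388)/(99/117572) = 175/27

175/27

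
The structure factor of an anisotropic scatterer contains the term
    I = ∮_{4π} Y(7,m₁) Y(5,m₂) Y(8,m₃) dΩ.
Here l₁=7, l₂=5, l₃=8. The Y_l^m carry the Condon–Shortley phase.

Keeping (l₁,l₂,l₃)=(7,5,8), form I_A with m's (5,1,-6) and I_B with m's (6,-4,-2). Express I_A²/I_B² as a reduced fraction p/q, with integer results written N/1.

55/32

l's match ⇒ only the (l;m) 3-j factors differ between A and B.
A: triangle coeff Δ(7,5,8) = 1/814773960; Σ_t [0,2]: t=0:+1/1393459200 t=1:−1/261273600 t=2:+1/696729600 = -1/597196800; (3j)²=77/7752 [(7 5 8; 5 1 -6)], sign=-1
B: triangle coeff Δ(7,5,8) = 1/814773960; Σ_t [0,1]: t=0:+1/1045094400 t=1:−1/15676416000 = 1/1119744000; (3j)²=28/4845 [(7 5 8; 6 -4 -2)], sign=+1
I_A²/I_B² = (77/7752)/(28/4845) = 55/32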